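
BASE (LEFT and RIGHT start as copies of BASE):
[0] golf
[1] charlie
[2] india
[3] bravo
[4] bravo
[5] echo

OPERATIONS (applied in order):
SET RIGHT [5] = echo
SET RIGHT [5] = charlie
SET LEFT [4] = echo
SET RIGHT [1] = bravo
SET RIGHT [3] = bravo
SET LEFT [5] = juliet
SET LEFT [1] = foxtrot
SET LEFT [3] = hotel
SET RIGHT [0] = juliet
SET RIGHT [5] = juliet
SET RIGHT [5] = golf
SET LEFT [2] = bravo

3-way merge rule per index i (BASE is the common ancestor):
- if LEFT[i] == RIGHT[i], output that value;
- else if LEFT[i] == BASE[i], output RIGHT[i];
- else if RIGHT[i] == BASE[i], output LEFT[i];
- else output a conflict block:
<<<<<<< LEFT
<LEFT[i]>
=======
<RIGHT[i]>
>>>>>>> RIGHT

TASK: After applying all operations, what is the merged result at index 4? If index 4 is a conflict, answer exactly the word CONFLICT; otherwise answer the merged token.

Final LEFT:  [golf, foxtrot, bravo, hotel, echo, juliet]
Final RIGHT: [juliet, bravo, india, bravo, bravo, golf]
i=0: L=golf=BASE, R=juliet -> take RIGHT -> juliet
i=1: BASE=charlie L=foxtrot R=bravo all differ -> CONFLICT
i=2: L=bravo, R=india=BASE -> take LEFT -> bravo
i=3: L=hotel, R=bravo=BASE -> take LEFT -> hotel
i=4: L=echo, R=bravo=BASE -> take LEFT -> echo
i=5: BASE=echo L=juliet R=golf all differ -> CONFLICT
Index 4 -> echo

Answer: echo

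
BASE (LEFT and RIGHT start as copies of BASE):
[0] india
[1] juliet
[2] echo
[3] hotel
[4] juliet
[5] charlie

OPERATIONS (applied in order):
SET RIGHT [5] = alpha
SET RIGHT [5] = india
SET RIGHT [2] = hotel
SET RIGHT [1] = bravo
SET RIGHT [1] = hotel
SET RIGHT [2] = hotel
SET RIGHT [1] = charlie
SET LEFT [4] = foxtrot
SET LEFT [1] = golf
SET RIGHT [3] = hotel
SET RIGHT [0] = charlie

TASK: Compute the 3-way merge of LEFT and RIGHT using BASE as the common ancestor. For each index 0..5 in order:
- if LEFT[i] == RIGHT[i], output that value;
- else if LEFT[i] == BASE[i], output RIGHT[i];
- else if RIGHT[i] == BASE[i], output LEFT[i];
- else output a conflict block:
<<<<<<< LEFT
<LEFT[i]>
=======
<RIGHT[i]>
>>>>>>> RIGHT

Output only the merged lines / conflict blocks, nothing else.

Answer: charlie
<<<<<<< LEFT
golf
=======
charlie
>>>>>>> RIGHT
hotel
hotel
foxtrot
india

Derivation:
Final LEFT:  [india, golf, echo, hotel, foxtrot, charlie]
Final RIGHT: [charlie, charlie, hotel, hotel, juliet, india]
i=0: L=india=BASE, R=charlie -> take RIGHT -> charlie
i=1: BASE=juliet L=golf R=charlie all differ -> CONFLICT
i=2: L=echo=BASE, R=hotel -> take RIGHT -> hotel
i=3: L=hotel R=hotel -> agree -> hotel
i=4: L=foxtrot, R=juliet=BASE -> take LEFT -> foxtrot
i=5: L=charlie=BASE, R=india -> take RIGHT -> india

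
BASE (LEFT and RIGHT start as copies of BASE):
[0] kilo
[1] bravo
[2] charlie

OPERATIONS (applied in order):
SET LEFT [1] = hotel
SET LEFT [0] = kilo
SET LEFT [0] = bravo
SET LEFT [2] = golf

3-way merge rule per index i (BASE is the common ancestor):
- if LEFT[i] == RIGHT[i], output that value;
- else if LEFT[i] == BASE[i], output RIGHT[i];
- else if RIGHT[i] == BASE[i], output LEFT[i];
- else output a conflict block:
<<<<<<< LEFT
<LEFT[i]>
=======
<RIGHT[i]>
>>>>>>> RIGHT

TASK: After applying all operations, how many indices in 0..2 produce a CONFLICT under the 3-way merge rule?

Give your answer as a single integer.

Answer: 0

Derivation:
Final LEFT:  [bravo, hotel, golf]
Final RIGHT: [kilo, bravo, charlie]
i=0: L=bravo, R=kilo=BASE -> take LEFT -> bravo
i=1: L=hotel, R=bravo=BASE -> take LEFT -> hotel
i=2: L=golf, R=charlie=BASE -> take LEFT -> golf
Conflict count: 0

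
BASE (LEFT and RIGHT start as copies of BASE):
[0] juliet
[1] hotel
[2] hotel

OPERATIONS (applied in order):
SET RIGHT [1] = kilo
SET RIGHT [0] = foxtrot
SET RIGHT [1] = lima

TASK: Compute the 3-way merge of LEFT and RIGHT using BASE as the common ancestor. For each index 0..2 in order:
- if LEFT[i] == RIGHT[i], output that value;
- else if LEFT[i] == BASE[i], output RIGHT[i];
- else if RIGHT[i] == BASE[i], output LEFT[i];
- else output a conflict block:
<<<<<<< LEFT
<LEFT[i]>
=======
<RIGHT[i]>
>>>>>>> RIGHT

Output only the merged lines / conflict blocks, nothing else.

Answer: foxtrot
lima
hotel

Derivation:
Final LEFT:  [juliet, hotel, hotel]
Final RIGHT: [foxtrot, lima, hotel]
i=0: L=juliet=BASE, R=foxtrot -> take RIGHT -> foxtrot
i=1: L=hotel=BASE, R=lima -> take RIGHT -> lima
i=2: L=hotel R=hotel -> agree -> hotel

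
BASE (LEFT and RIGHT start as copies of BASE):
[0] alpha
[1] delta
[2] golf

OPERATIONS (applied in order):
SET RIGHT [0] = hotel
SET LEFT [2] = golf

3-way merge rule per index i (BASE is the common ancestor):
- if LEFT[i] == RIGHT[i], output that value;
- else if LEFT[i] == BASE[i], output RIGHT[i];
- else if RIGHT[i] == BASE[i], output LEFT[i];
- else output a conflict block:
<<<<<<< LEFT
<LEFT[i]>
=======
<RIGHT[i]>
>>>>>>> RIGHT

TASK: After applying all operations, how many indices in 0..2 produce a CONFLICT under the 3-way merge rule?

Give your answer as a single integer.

Answer: 0

Derivation:
Final LEFT:  [alpha, delta, golf]
Final RIGHT: [hotel, delta, golf]
i=0: L=alpha=BASE, R=hotel -> take RIGHT -> hotel
i=1: L=delta R=delta -> agree -> delta
i=2: L=golf R=golf -> agree -> golf
Conflict count: 0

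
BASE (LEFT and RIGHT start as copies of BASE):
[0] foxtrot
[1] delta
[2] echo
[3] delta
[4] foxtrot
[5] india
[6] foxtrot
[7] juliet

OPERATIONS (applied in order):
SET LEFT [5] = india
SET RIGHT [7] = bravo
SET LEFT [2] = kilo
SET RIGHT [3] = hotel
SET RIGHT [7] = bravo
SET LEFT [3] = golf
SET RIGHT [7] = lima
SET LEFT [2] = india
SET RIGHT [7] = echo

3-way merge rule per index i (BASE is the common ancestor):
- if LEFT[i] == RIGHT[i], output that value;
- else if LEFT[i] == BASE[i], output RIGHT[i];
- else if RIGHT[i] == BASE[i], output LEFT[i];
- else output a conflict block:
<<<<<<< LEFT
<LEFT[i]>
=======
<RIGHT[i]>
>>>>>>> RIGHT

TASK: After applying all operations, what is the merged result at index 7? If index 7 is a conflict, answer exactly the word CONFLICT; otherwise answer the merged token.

Answer: echo

Derivation:
Final LEFT:  [foxtrot, delta, india, golf, foxtrot, india, foxtrot, juliet]
Final RIGHT: [foxtrot, delta, echo, hotel, foxtrot, india, foxtrot, echo]
i=0: L=foxtrot R=foxtrot -> agree -> foxtrot
i=1: L=delta R=delta -> agree -> delta
i=2: L=india, R=echo=BASE -> take LEFT -> india
i=3: BASE=delta L=golf R=hotel all differ -> CONFLICT
i=4: L=foxtrot R=foxtrot -> agree -> foxtrot
i=5: L=india R=india -> agree -> india
i=6: L=foxtrot R=foxtrot -> agree -> foxtrot
i=7: L=juliet=BASE, R=echo -> take RIGHT -> echo
Index 7 -> echo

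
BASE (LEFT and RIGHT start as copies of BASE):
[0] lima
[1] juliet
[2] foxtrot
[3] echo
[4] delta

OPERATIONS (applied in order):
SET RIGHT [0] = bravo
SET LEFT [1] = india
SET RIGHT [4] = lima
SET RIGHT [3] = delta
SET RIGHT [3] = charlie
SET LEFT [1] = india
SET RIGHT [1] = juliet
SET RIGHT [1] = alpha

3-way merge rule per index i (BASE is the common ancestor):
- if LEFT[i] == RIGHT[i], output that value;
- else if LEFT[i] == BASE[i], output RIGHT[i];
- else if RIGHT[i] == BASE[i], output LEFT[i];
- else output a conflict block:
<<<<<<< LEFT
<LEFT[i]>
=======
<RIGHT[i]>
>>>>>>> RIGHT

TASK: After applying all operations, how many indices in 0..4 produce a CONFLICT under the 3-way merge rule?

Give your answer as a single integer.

Answer: 1

Derivation:
Final LEFT:  [lima, india, foxtrot, echo, delta]
Final RIGHT: [bravo, alpha, foxtrot, charlie, lima]
i=0: L=lima=BASE, R=bravo -> take RIGHT -> bravo
i=1: BASE=juliet L=india R=alpha all differ -> CONFLICT
i=2: L=foxtrot R=foxtrot -> agree -> foxtrot
i=3: L=echo=BASE, R=charlie -> take RIGHT -> charlie
i=4: L=delta=BASE, R=lima -> take RIGHT -> lima
Conflict count: 1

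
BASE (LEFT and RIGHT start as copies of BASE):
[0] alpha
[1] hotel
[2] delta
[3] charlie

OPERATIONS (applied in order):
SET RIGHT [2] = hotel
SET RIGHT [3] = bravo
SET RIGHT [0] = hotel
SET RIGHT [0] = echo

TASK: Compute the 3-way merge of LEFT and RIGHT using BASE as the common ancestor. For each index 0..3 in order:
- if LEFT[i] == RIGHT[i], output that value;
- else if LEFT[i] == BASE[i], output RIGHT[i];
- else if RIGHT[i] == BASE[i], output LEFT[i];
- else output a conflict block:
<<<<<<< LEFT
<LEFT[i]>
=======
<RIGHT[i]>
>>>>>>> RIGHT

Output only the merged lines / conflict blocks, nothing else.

Final LEFT:  [alpha, hotel, delta, charlie]
Final RIGHT: [echo, hotel, hotel, bravo]
i=0: L=alpha=BASE, R=echo -> take RIGHT -> echo
i=1: L=hotel R=hotel -> agree -> hotel
i=2: L=delta=BASE, R=hotel -> take RIGHT -> hotel
i=3: L=charlie=BASE, R=bravo -> take RIGHT -> bravo

Answer: echo
hotel
hotel
bravo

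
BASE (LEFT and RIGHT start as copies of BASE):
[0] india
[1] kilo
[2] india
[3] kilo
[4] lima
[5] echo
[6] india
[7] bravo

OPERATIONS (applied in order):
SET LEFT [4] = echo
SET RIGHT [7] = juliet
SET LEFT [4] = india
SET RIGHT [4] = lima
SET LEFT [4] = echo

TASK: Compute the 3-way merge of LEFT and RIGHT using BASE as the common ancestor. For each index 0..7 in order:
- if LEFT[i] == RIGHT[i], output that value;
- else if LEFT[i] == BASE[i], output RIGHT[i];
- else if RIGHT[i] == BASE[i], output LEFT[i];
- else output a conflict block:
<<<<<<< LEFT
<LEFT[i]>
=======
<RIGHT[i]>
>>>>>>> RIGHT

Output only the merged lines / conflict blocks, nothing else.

Answer: india
kilo
india
kilo
echo
echo
india
juliet

Derivation:
Final LEFT:  [india, kilo, india, kilo, echo, echo, india, bravo]
Final RIGHT: [india, kilo, india, kilo, lima, echo, india, juliet]
i=0: L=india R=india -> agree -> india
i=1: L=kilo R=kilo -> agree -> kilo
i=2: L=india R=india -> agree -> india
i=3: L=kilo R=kilo -> agree -> kilo
i=4: L=echo, R=lima=BASE -> take LEFT -> echo
i=5: L=echo R=echo -> agree -> echo
i=6: L=india R=india -> agree -> india
i=7: L=bravo=BASE, R=juliet -> take RIGHT -> juliet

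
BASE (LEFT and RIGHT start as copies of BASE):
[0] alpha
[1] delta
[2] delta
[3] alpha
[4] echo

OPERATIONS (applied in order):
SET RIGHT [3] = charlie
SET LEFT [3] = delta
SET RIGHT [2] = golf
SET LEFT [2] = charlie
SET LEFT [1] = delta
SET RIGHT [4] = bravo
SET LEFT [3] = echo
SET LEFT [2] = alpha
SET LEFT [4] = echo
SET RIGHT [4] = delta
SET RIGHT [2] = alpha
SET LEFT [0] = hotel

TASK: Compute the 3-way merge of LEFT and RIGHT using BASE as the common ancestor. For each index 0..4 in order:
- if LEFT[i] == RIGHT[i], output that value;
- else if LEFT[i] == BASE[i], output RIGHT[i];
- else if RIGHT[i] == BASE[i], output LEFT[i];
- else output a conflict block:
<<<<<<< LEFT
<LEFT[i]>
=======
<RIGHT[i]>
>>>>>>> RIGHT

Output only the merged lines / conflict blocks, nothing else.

Final LEFT:  [hotel, delta, alpha, echo, echo]
Final RIGHT: [alpha, delta, alpha, charlie, delta]
i=0: L=hotel, R=alpha=BASE -> take LEFT -> hotel
i=1: L=delta R=delta -> agree -> delta
i=2: L=alpha R=alpha -> agree -> alpha
i=3: BASE=alpha L=echo R=charlie all differ -> CONFLICT
i=4: L=echo=BASE, R=delta -> take RIGHT -> delta

Answer: hotel
delta
alpha
<<<<<<< LEFT
echo
=======
charlie
>>>>>>> RIGHT
delta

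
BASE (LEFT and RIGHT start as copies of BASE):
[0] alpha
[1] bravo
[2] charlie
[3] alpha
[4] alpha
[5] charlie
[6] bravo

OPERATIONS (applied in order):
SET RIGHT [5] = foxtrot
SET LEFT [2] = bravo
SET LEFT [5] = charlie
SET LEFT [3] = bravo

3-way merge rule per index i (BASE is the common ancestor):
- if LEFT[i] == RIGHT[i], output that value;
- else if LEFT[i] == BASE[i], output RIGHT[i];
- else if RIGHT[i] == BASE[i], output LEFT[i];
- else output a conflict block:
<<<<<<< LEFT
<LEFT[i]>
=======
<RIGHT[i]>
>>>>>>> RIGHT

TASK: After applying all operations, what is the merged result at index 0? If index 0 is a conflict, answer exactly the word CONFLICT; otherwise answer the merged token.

Final LEFT:  [alpha, bravo, bravo, bravo, alpha, charlie, bravo]
Final RIGHT: [alpha, bravo, charlie, alpha, alpha, foxtrot, bravo]
i=0: L=alpha R=alpha -> agree -> alpha
i=1: L=bravo R=bravo -> agree -> bravo
i=2: L=bravo, R=charlie=BASE -> take LEFT -> bravo
i=3: L=bravo, R=alpha=BASE -> take LEFT -> bravo
i=4: L=alpha R=alpha -> agree -> alpha
i=5: L=charlie=BASE, R=foxtrot -> take RIGHT -> foxtrot
i=6: L=bravo R=bravo -> agree -> bravo
Index 0 -> alpha

Answer: alpha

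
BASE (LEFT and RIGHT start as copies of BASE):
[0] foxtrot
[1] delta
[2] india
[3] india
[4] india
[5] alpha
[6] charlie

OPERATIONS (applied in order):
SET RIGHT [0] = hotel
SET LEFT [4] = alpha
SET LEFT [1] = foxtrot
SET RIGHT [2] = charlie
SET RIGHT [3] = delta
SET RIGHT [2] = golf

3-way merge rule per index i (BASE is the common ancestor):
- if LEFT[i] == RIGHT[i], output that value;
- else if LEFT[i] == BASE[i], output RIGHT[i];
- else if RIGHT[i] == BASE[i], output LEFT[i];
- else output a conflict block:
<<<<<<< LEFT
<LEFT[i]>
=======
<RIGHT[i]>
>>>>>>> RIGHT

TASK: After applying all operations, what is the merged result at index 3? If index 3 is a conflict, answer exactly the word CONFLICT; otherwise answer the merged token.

Final LEFT:  [foxtrot, foxtrot, india, india, alpha, alpha, charlie]
Final RIGHT: [hotel, delta, golf, delta, india, alpha, charlie]
i=0: L=foxtrot=BASE, R=hotel -> take RIGHT -> hotel
i=1: L=foxtrot, R=delta=BASE -> take LEFT -> foxtrot
i=2: L=india=BASE, R=golf -> take RIGHT -> golf
i=3: L=india=BASE, R=delta -> take RIGHT -> delta
i=4: L=alpha, R=india=BASE -> take LEFT -> alpha
i=5: L=alpha R=alpha -> agree -> alpha
i=6: L=charlie R=charlie -> agree -> charlie
Index 3 -> delta

Answer: delta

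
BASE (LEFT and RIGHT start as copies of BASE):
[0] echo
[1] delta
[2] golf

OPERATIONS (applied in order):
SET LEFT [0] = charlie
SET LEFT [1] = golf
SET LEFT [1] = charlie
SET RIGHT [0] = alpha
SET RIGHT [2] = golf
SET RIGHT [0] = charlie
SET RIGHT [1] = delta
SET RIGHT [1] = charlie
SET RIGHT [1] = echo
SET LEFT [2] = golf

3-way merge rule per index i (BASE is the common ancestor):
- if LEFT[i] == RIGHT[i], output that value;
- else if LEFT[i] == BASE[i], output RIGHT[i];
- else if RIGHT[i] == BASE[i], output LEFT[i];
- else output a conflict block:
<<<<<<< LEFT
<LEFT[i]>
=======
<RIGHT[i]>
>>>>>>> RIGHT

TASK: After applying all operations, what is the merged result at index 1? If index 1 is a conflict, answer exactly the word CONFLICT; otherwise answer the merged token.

Final LEFT:  [charlie, charlie, golf]
Final RIGHT: [charlie, echo, golf]
i=0: L=charlie R=charlie -> agree -> charlie
i=1: BASE=delta L=charlie R=echo all differ -> CONFLICT
i=2: L=golf R=golf -> agree -> golf
Index 1 -> CONFLICT

Answer: CONFLICT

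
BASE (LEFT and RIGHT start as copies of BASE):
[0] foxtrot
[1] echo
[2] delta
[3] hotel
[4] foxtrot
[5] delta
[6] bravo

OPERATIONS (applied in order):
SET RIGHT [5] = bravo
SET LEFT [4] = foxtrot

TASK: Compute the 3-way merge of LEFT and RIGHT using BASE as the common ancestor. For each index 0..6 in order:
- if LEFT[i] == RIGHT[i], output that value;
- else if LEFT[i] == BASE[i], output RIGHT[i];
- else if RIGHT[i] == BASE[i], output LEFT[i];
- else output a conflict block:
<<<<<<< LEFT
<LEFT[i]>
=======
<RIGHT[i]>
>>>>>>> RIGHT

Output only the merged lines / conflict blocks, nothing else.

Answer: foxtrot
echo
delta
hotel
foxtrot
bravo
bravo

Derivation:
Final LEFT:  [foxtrot, echo, delta, hotel, foxtrot, delta, bravo]
Final RIGHT: [foxtrot, echo, delta, hotel, foxtrot, bravo, bravo]
i=0: L=foxtrot R=foxtrot -> agree -> foxtrot
i=1: L=echo R=echo -> agree -> echo
i=2: L=delta R=delta -> agree -> delta
i=3: L=hotel R=hotel -> agree -> hotel
i=4: L=foxtrot R=foxtrot -> agree -> foxtrot
i=5: L=delta=BASE, R=bravo -> take RIGHT -> bravo
i=6: L=bravo R=bravo -> agree -> bravo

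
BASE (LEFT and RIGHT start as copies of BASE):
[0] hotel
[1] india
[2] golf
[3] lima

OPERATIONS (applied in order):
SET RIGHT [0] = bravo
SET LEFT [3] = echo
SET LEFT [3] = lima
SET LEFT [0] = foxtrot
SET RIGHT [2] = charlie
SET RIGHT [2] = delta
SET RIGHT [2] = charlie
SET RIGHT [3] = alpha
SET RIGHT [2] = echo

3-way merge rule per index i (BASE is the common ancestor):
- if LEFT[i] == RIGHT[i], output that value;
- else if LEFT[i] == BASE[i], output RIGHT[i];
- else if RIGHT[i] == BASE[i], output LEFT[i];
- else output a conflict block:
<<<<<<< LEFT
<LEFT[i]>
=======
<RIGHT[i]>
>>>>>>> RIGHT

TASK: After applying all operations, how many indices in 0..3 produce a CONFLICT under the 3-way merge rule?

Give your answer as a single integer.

Final LEFT:  [foxtrot, india, golf, lima]
Final RIGHT: [bravo, india, echo, alpha]
i=0: BASE=hotel L=foxtrot R=bravo all differ -> CONFLICT
i=1: L=india R=india -> agree -> india
i=2: L=golf=BASE, R=echo -> take RIGHT -> echo
i=3: L=lima=BASE, R=alpha -> take RIGHT -> alpha
Conflict count: 1

Answer: 1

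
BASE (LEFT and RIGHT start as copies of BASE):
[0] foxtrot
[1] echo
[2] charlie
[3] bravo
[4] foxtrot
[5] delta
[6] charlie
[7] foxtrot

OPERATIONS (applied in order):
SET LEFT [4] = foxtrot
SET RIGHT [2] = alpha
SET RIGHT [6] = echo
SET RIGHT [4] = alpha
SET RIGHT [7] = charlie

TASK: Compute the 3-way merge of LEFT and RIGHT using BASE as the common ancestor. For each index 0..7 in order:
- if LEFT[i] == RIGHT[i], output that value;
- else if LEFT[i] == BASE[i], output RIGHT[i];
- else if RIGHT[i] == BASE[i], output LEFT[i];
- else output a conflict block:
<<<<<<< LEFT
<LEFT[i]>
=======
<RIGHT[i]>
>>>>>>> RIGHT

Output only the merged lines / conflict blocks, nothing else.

Final LEFT:  [foxtrot, echo, charlie, bravo, foxtrot, delta, charlie, foxtrot]
Final RIGHT: [foxtrot, echo, alpha, bravo, alpha, delta, echo, charlie]
i=0: L=foxtrot R=foxtrot -> agree -> foxtrot
i=1: L=echo R=echo -> agree -> echo
i=2: L=charlie=BASE, R=alpha -> take RIGHT -> alpha
i=3: L=bravo R=bravo -> agree -> bravo
i=4: L=foxtrot=BASE, R=alpha -> take RIGHT -> alpha
i=5: L=delta R=delta -> agree -> delta
i=6: L=charlie=BASE, R=echo -> take RIGHT -> echo
i=7: L=foxtrot=BASE, R=charlie -> take RIGHT -> charlie

Answer: foxtrot
echo
alpha
bravo
alpha
delta
echo
charlie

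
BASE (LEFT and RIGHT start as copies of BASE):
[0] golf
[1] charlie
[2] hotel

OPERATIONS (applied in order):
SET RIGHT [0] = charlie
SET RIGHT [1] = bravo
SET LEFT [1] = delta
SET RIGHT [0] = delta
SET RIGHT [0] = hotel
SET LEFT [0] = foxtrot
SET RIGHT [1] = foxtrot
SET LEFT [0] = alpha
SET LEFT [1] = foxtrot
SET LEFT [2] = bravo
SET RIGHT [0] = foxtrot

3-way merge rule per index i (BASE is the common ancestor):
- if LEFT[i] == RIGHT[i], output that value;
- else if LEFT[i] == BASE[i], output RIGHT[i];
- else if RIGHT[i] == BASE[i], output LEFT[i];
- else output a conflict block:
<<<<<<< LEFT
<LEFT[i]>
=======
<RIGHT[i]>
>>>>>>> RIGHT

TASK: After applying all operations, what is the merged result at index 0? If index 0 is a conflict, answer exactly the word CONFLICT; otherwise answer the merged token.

Answer: CONFLICT

Derivation:
Final LEFT:  [alpha, foxtrot, bravo]
Final RIGHT: [foxtrot, foxtrot, hotel]
i=0: BASE=golf L=alpha R=foxtrot all differ -> CONFLICT
i=1: L=foxtrot R=foxtrot -> agree -> foxtrot
i=2: L=bravo, R=hotel=BASE -> take LEFT -> bravo
Index 0 -> CONFLICT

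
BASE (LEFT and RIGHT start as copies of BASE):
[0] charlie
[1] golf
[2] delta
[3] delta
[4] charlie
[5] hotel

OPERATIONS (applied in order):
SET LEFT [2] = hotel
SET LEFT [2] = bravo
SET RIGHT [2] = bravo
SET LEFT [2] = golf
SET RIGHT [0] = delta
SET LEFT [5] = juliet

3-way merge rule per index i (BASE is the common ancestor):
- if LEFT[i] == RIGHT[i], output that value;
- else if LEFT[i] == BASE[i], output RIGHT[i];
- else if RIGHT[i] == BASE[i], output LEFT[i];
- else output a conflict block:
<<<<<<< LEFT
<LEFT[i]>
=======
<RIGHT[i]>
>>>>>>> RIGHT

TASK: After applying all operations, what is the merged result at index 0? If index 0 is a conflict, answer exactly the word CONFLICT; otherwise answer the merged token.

Answer: delta

Derivation:
Final LEFT:  [charlie, golf, golf, delta, charlie, juliet]
Final RIGHT: [delta, golf, bravo, delta, charlie, hotel]
i=0: L=charlie=BASE, R=delta -> take RIGHT -> delta
i=1: L=golf R=golf -> agree -> golf
i=2: BASE=delta L=golf R=bravo all differ -> CONFLICT
i=3: L=delta R=delta -> agree -> delta
i=4: L=charlie R=charlie -> agree -> charlie
i=5: L=juliet, R=hotel=BASE -> take LEFT -> juliet
Index 0 -> delta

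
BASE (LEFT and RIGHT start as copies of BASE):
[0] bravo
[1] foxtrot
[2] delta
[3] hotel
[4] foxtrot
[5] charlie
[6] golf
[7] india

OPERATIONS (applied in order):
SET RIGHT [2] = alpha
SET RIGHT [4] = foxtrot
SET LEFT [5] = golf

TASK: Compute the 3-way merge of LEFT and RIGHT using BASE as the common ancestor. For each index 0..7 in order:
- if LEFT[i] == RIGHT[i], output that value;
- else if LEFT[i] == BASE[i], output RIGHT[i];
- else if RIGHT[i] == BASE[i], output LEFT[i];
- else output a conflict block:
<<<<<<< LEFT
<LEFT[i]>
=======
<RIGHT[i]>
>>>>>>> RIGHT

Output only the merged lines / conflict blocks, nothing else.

Final LEFT:  [bravo, foxtrot, delta, hotel, foxtrot, golf, golf, india]
Final RIGHT: [bravo, foxtrot, alpha, hotel, foxtrot, charlie, golf, india]
i=0: L=bravo R=bravo -> agree -> bravo
i=1: L=foxtrot R=foxtrot -> agree -> foxtrot
i=2: L=delta=BASE, R=alpha -> take RIGHT -> alpha
i=3: L=hotel R=hotel -> agree -> hotel
i=4: L=foxtrot R=foxtrot -> agree -> foxtrot
i=5: L=golf, R=charlie=BASE -> take LEFT -> golf
i=6: L=golf R=golf -> agree -> golf
i=7: L=india R=india -> agree -> india

Answer: bravo
foxtrot
alpha
hotel
foxtrot
golf
golf
india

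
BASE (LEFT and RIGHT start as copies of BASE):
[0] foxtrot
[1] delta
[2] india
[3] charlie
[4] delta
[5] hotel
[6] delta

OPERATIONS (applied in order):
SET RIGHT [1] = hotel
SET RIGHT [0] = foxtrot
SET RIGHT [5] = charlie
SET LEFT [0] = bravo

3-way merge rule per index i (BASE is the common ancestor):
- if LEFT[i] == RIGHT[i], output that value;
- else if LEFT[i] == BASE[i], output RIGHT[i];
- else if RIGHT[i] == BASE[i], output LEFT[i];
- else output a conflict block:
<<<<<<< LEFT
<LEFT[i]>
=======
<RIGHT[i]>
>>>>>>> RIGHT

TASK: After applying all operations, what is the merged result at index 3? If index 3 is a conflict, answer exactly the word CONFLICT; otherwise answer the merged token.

Answer: charlie

Derivation:
Final LEFT:  [bravo, delta, india, charlie, delta, hotel, delta]
Final RIGHT: [foxtrot, hotel, india, charlie, delta, charlie, delta]
i=0: L=bravo, R=foxtrot=BASE -> take LEFT -> bravo
i=1: L=delta=BASE, R=hotel -> take RIGHT -> hotel
i=2: L=india R=india -> agree -> india
i=3: L=charlie R=charlie -> agree -> charlie
i=4: L=delta R=delta -> agree -> delta
i=5: L=hotel=BASE, R=charlie -> take RIGHT -> charlie
i=6: L=delta R=delta -> agree -> delta
Index 3 -> charlie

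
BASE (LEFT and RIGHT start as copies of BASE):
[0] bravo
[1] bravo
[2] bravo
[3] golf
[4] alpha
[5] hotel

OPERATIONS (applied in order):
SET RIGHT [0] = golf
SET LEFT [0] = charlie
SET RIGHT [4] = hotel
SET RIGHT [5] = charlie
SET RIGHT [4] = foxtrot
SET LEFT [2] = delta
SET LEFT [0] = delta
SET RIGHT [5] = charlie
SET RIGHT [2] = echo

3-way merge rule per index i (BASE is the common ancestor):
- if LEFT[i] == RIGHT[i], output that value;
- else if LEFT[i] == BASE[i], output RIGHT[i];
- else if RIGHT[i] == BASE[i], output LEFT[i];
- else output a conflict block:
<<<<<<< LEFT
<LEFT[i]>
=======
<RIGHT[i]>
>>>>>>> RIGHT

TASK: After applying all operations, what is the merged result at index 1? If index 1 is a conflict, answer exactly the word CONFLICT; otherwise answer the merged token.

Final LEFT:  [delta, bravo, delta, golf, alpha, hotel]
Final RIGHT: [golf, bravo, echo, golf, foxtrot, charlie]
i=0: BASE=bravo L=delta R=golf all differ -> CONFLICT
i=1: L=bravo R=bravo -> agree -> bravo
i=2: BASE=bravo L=delta R=echo all differ -> CONFLICT
i=3: L=golf R=golf -> agree -> golf
i=4: L=alpha=BASE, R=foxtrot -> take RIGHT -> foxtrot
i=5: L=hotel=BASE, R=charlie -> take RIGHT -> charlie
Index 1 -> bravo

Answer: bravo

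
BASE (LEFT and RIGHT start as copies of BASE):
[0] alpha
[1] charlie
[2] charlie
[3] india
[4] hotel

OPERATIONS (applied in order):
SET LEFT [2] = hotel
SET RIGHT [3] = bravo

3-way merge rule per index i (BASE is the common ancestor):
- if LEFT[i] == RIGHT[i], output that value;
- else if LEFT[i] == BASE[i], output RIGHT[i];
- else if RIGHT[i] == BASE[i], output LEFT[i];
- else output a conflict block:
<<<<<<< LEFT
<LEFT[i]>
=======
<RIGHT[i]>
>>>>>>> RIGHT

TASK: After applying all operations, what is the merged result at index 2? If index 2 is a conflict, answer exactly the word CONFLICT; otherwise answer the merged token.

Final LEFT:  [alpha, charlie, hotel, india, hotel]
Final RIGHT: [alpha, charlie, charlie, bravo, hotel]
i=0: L=alpha R=alpha -> agree -> alpha
i=1: L=charlie R=charlie -> agree -> charlie
i=2: L=hotel, R=charlie=BASE -> take LEFT -> hotel
i=3: L=india=BASE, R=bravo -> take RIGHT -> bravo
i=4: L=hotel R=hotel -> agree -> hotel
Index 2 -> hotel

Answer: hotel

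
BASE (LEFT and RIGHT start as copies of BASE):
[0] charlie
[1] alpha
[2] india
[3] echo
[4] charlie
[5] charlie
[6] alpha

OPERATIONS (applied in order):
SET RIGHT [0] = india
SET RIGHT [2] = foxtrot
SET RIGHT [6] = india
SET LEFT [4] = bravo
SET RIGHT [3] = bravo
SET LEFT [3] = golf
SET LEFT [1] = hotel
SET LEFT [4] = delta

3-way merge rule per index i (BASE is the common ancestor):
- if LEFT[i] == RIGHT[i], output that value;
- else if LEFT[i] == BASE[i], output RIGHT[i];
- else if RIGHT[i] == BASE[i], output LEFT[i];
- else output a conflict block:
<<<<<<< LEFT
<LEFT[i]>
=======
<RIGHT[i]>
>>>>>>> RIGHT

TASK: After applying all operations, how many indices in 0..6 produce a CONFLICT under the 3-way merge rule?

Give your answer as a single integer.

Answer: 1

Derivation:
Final LEFT:  [charlie, hotel, india, golf, delta, charlie, alpha]
Final RIGHT: [india, alpha, foxtrot, bravo, charlie, charlie, india]
i=0: L=charlie=BASE, R=india -> take RIGHT -> india
i=1: L=hotel, R=alpha=BASE -> take LEFT -> hotel
i=2: L=india=BASE, R=foxtrot -> take RIGHT -> foxtrot
i=3: BASE=echo L=golf R=bravo all differ -> CONFLICT
i=4: L=delta, R=charlie=BASE -> take LEFT -> delta
i=5: L=charlie R=charlie -> agree -> charlie
i=6: L=alpha=BASE, R=india -> take RIGHT -> india
Conflict count: 1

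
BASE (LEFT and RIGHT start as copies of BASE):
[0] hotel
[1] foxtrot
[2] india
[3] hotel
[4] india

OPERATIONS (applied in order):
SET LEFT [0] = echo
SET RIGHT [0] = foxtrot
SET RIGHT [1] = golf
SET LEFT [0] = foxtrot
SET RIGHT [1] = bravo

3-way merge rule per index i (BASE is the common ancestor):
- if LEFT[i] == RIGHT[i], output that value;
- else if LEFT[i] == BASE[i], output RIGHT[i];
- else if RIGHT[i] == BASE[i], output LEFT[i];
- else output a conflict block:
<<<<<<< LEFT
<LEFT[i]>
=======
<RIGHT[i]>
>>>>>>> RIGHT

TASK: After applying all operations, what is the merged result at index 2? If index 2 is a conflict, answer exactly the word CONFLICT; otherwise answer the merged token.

Answer: india

Derivation:
Final LEFT:  [foxtrot, foxtrot, india, hotel, india]
Final RIGHT: [foxtrot, bravo, india, hotel, india]
i=0: L=foxtrot R=foxtrot -> agree -> foxtrot
i=1: L=foxtrot=BASE, R=bravo -> take RIGHT -> bravo
i=2: L=india R=india -> agree -> india
i=3: L=hotel R=hotel -> agree -> hotel
i=4: L=india R=india -> agree -> india
Index 2 -> india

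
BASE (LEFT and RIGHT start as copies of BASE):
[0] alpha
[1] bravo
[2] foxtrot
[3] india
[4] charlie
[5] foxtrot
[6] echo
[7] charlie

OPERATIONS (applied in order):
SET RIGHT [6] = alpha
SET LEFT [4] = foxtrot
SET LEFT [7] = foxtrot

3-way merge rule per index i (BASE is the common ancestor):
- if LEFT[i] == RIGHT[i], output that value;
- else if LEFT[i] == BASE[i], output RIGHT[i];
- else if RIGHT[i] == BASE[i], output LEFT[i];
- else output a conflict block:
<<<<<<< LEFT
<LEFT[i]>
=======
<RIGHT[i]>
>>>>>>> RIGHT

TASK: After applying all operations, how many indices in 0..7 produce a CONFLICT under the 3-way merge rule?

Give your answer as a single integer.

Answer: 0

Derivation:
Final LEFT:  [alpha, bravo, foxtrot, india, foxtrot, foxtrot, echo, foxtrot]
Final RIGHT: [alpha, bravo, foxtrot, india, charlie, foxtrot, alpha, charlie]
i=0: L=alpha R=alpha -> agree -> alpha
i=1: L=bravo R=bravo -> agree -> bravo
i=2: L=foxtrot R=foxtrot -> agree -> foxtrot
i=3: L=india R=india -> agree -> india
i=4: L=foxtrot, R=charlie=BASE -> take LEFT -> foxtrot
i=5: L=foxtrot R=foxtrot -> agree -> foxtrot
i=6: L=echo=BASE, R=alpha -> take RIGHT -> alpha
i=7: L=foxtrot, R=charlie=BASE -> take LEFT -> foxtrot
Conflict count: 0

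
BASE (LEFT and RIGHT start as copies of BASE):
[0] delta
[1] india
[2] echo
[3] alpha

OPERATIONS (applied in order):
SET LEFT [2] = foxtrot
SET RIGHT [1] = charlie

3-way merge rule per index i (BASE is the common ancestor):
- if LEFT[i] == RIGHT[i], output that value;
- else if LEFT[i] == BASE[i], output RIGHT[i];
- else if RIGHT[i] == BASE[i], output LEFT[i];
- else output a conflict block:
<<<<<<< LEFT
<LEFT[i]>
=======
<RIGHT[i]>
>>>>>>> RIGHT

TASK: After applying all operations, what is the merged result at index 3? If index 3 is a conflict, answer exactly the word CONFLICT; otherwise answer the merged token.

Final LEFT:  [delta, india, foxtrot, alpha]
Final RIGHT: [delta, charlie, echo, alpha]
i=0: L=delta R=delta -> agree -> delta
i=1: L=india=BASE, R=charlie -> take RIGHT -> charlie
i=2: L=foxtrot, R=echo=BASE -> take LEFT -> foxtrot
i=3: L=alpha R=alpha -> agree -> alpha
Index 3 -> alpha

Answer: alpha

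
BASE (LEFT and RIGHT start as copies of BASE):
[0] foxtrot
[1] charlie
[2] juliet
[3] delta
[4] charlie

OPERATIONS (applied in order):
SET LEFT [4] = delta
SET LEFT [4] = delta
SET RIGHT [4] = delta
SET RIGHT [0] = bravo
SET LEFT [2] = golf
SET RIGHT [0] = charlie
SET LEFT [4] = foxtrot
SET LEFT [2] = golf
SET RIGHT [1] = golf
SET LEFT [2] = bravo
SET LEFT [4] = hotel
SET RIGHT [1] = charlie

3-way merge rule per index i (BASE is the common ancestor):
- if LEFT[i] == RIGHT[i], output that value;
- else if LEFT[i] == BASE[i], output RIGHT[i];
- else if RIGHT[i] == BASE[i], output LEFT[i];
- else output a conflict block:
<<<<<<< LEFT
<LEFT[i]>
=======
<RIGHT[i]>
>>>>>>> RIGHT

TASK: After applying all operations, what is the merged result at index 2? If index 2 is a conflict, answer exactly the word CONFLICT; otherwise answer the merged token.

Answer: bravo

Derivation:
Final LEFT:  [foxtrot, charlie, bravo, delta, hotel]
Final RIGHT: [charlie, charlie, juliet, delta, delta]
i=0: L=foxtrot=BASE, R=charlie -> take RIGHT -> charlie
i=1: L=charlie R=charlie -> agree -> charlie
i=2: L=bravo, R=juliet=BASE -> take LEFT -> bravo
i=3: L=delta R=delta -> agree -> delta
i=4: BASE=charlie L=hotel R=delta all differ -> CONFLICT
Index 2 -> bravo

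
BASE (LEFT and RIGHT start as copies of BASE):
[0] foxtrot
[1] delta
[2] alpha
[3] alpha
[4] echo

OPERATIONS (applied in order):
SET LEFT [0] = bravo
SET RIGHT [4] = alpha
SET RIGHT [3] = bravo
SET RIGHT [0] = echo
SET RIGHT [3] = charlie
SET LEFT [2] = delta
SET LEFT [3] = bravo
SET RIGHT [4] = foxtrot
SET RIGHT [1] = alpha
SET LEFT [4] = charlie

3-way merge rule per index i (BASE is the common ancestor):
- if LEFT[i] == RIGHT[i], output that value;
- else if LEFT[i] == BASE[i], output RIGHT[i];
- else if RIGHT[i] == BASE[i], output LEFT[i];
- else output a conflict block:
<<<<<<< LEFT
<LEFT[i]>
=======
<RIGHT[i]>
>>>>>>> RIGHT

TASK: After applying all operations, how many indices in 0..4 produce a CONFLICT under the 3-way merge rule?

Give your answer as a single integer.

Final LEFT:  [bravo, delta, delta, bravo, charlie]
Final RIGHT: [echo, alpha, alpha, charlie, foxtrot]
i=0: BASE=foxtrot L=bravo R=echo all differ -> CONFLICT
i=1: L=delta=BASE, R=alpha -> take RIGHT -> alpha
i=2: L=delta, R=alpha=BASE -> take LEFT -> delta
i=3: BASE=alpha L=bravo R=charlie all differ -> CONFLICT
i=4: BASE=echo L=charlie R=foxtrot all differ -> CONFLICT
Conflict count: 3

Answer: 3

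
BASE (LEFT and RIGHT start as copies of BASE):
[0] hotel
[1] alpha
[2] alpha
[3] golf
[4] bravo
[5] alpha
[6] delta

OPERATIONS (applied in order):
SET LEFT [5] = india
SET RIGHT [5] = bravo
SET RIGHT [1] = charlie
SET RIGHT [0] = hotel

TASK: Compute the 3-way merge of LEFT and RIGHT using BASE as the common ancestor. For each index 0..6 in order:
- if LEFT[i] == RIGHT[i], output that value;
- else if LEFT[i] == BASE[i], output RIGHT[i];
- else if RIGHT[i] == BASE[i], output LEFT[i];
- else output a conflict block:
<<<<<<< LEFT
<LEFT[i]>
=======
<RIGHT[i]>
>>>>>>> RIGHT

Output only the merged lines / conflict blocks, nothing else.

Final LEFT:  [hotel, alpha, alpha, golf, bravo, india, delta]
Final RIGHT: [hotel, charlie, alpha, golf, bravo, bravo, delta]
i=0: L=hotel R=hotel -> agree -> hotel
i=1: L=alpha=BASE, R=charlie -> take RIGHT -> charlie
i=2: L=alpha R=alpha -> agree -> alpha
i=3: L=golf R=golf -> agree -> golf
i=4: L=bravo R=bravo -> agree -> bravo
i=5: BASE=alpha L=india R=bravo all differ -> CONFLICT
i=6: L=delta R=delta -> agree -> delta

Answer: hotel
charlie
alpha
golf
bravo
<<<<<<< LEFT
india
=======
bravo
>>>>>>> RIGHT
delta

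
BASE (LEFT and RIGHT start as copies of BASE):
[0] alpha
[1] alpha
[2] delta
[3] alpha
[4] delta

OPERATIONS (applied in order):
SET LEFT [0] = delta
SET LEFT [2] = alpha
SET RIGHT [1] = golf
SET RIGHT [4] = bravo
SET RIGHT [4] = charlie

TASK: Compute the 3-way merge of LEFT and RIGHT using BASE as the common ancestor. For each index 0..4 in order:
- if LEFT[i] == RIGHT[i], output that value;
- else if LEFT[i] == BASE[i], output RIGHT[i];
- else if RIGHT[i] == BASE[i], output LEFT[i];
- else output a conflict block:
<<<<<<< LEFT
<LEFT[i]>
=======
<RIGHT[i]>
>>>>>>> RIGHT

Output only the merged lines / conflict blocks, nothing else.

Answer: delta
golf
alpha
alpha
charlie

Derivation:
Final LEFT:  [delta, alpha, alpha, alpha, delta]
Final RIGHT: [alpha, golf, delta, alpha, charlie]
i=0: L=delta, R=alpha=BASE -> take LEFT -> delta
i=1: L=alpha=BASE, R=golf -> take RIGHT -> golf
i=2: L=alpha, R=delta=BASE -> take LEFT -> alpha
i=3: L=alpha R=alpha -> agree -> alpha
i=4: L=delta=BASE, R=charlie -> take RIGHT -> charlie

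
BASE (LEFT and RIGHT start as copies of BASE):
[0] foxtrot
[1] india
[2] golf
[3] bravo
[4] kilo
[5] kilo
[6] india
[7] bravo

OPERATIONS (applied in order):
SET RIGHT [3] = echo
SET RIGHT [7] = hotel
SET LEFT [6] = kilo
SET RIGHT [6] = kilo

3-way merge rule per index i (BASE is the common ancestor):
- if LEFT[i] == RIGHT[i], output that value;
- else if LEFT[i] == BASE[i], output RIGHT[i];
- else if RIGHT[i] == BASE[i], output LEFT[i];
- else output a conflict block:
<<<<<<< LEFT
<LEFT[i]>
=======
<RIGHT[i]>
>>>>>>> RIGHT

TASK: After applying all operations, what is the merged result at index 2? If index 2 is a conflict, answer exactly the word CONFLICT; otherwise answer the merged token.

Answer: golf

Derivation:
Final LEFT:  [foxtrot, india, golf, bravo, kilo, kilo, kilo, bravo]
Final RIGHT: [foxtrot, india, golf, echo, kilo, kilo, kilo, hotel]
i=0: L=foxtrot R=foxtrot -> agree -> foxtrot
i=1: L=india R=india -> agree -> india
i=2: L=golf R=golf -> agree -> golf
i=3: L=bravo=BASE, R=echo -> take RIGHT -> echo
i=4: L=kilo R=kilo -> agree -> kilo
i=5: L=kilo R=kilo -> agree -> kilo
i=6: L=kilo R=kilo -> agree -> kilo
i=7: L=bravo=BASE, R=hotel -> take RIGHT -> hotel
Index 2 -> golf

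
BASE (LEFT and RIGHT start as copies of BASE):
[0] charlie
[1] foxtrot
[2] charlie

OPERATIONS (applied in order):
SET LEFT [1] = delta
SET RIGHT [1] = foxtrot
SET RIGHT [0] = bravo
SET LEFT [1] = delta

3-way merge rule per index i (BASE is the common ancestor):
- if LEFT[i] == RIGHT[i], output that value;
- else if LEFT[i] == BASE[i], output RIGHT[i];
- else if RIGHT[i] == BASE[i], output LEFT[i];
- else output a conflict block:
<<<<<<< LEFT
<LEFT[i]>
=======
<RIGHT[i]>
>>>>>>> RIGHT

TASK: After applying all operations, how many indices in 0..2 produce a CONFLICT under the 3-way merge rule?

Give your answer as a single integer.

Answer: 0

Derivation:
Final LEFT:  [charlie, delta, charlie]
Final RIGHT: [bravo, foxtrot, charlie]
i=0: L=charlie=BASE, R=bravo -> take RIGHT -> bravo
i=1: L=delta, R=foxtrot=BASE -> take LEFT -> delta
i=2: L=charlie R=charlie -> agree -> charlie
Conflict count: 0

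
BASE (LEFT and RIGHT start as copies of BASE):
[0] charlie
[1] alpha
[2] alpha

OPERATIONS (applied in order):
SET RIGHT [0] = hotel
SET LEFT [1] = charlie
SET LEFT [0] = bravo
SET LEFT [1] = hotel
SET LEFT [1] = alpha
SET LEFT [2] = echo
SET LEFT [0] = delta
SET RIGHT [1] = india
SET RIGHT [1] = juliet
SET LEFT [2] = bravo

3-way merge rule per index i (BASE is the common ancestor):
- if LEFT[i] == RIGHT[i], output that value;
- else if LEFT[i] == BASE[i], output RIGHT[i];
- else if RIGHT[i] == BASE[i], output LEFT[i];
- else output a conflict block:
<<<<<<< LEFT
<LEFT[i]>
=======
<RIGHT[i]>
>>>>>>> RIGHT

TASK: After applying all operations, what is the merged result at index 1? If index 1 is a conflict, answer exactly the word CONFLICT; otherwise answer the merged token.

Final LEFT:  [delta, alpha, bravo]
Final RIGHT: [hotel, juliet, alpha]
i=0: BASE=charlie L=delta R=hotel all differ -> CONFLICT
i=1: L=alpha=BASE, R=juliet -> take RIGHT -> juliet
i=2: L=bravo, R=alpha=BASE -> take LEFT -> bravo
Index 1 -> juliet

Answer: juliet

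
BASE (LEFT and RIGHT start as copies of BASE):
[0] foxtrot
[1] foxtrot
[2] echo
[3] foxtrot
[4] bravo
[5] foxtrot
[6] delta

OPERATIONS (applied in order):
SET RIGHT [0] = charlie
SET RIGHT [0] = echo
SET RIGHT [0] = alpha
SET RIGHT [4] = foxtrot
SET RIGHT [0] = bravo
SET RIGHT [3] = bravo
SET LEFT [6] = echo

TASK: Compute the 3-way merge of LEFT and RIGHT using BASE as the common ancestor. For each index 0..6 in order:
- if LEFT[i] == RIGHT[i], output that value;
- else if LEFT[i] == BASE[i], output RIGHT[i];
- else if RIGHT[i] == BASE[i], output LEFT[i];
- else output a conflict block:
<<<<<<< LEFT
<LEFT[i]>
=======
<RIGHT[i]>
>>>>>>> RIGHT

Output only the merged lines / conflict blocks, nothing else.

Answer: bravo
foxtrot
echo
bravo
foxtrot
foxtrot
echo

Derivation:
Final LEFT:  [foxtrot, foxtrot, echo, foxtrot, bravo, foxtrot, echo]
Final RIGHT: [bravo, foxtrot, echo, bravo, foxtrot, foxtrot, delta]
i=0: L=foxtrot=BASE, R=bravo -> take RIGHT -> bravo
i=1: L=foxtrot R=foxtrot -> agree -> foxtrot
i=2: L=echo R=echo -> agree -> echo
i=3: L=foxtrot=BASE, R=bravo -> take RIGHT -> bravo
i=4: L=bravo=BASE, R=foxtrot -> take RIGHT -> foxtrot
i=5: L=foxtrot R=foxtrot -> agree -> foxtrot
i=6: L=echo, R=delta=BASE -> take LEFT -> echo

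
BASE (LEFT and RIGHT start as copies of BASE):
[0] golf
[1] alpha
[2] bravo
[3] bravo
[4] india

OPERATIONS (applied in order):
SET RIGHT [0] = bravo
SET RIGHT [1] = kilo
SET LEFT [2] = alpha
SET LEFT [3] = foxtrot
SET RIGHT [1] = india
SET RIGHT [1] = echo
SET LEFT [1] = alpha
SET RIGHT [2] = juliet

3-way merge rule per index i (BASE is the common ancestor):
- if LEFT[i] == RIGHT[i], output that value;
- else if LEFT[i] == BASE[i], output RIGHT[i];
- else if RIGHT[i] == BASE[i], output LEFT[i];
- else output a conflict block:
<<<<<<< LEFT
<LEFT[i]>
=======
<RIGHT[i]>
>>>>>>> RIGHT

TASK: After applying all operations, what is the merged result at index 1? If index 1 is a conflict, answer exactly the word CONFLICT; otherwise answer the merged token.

Final LEFT:  [golf, alpha, alpha, foxtrot, india]
Final RIGHT: [bravo, echo, juliet, bravo, india]
i=0: L=golf=BASE, R=bravo -> take RIGHT -> bravo
i=1: L=alpha=BASE, R=echo -> take RIGHT -> echo
i=2: BASE=bravo L=alpha R=juliet all differ -> CONFLICT
i=3: L=foxtrot, R=bravo=BASE -> take LEFT -> foxtrot
i=4: L=india R=india -> agree -> india
Index 1 -> echo

Answer: echo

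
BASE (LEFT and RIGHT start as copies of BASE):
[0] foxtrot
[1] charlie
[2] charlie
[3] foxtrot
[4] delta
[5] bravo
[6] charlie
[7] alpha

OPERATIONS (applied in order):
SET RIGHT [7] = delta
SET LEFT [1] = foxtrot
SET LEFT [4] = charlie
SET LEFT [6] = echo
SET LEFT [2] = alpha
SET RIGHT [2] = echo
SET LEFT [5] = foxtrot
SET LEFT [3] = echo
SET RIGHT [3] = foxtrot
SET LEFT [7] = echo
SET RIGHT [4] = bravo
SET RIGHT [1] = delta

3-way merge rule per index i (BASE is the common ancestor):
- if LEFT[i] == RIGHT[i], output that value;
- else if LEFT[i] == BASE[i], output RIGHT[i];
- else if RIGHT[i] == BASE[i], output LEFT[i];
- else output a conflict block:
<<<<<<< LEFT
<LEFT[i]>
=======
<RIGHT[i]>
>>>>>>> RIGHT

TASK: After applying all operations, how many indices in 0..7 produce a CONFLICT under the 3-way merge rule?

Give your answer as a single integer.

Answer: 4

Derivation:
Final LEFT:  [foxtrot, foxtrot, alpha, echo, charlie, foxtrot, echo, echo]
Final RIGHT: [foxtrot, delta, echo, foxtrot, bravo, bravo, charlie, delta]
i=0: L=foxtrot R=foxtrot -> agree -> foxtrot
i=1: BASE=charlie L=foxtrot R=delta all differ -> CONFLICT
i=2: BASE=charlie L=alpha R=echo all differ -> CONFLICT
i=3: L=echo, R=foxtrot=BASE -> take LEFT -> echo
i=4: BASE=delta L=charlie R=bravo all differ -> CONFLICT
i=5: L=foxtrot, R=bravo=BASE -> take LEFT -> foxtrot
i=6: L=echo, R=charlie=BASE -> take LEFT -> echo
i=7: BASE=alpha L=echo R=delta all differ -> CONFLICT
Conflict count: 4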